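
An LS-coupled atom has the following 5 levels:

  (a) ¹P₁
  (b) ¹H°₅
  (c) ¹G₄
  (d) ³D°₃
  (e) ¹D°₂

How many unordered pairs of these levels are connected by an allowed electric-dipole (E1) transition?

2

(a)–(b): forbidden (ΔL, ΔJ).
(a)–(c): forbidden (parity, ΔL, ΔJ).
(a)–(d): forbidden (ΔS, ΔJ).
(a)–(e): allowed.
(b)–(c): allowed.
(b)–(d): forbidden (parity, ΔS, ΔL, ΔJ).
(b)–(e): forbidden (parity, ΔL, ΔJ).
(c)–(d): forbidden (ΔS, ΔL).
(c)–(e): forbidden (ΔL, ΔJ).
(d)–(e): forbidden (parity, ΔS).
Allowed pairs: 2 of 10.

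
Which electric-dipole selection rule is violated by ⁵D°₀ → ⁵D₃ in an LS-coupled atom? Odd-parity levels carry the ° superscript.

Parity must change: odd → even — satisfied.
ΔS = 0: S: 2 → 2 — satisfied.
ΔL = 0, ±1 (not L=0↔0): L: 2 → 2, ΔL = +0 — satisfied.
ΔJ = 0, ±1 (not J=0↔0): J: 0 → 3, ΔJ = +3 — violated.

the ΔJ = 0, ±1 rule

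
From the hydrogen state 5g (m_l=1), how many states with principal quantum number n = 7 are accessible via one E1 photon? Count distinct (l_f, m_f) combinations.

6

E1 requires Δl = ±1, so l_f ∈ {3, 5}; with 0 ≤ l_f ≤ n_f−1 = 6, the allowed l_f values are {3, 5}.
For l_f = 3: m_f ∈ {m_i−1, m_i, m_i+1} ∩ [−3, 3] = {0, 1, 2} → 3 states.
For l_f = 5: m_f ∈ {m_i−1, m_i, m_i+1} ∩ [−5, 5] = {0, 1, 2} → 3 states.
Total: 6.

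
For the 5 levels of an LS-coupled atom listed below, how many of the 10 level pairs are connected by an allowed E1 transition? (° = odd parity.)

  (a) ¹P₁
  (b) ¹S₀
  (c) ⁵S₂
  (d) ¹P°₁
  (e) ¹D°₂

(a)–(b): forbidden (parity).
(a)–(c): forbidden (parity, ΔS).
(a)–(d): allowed.
(a)–(e): allowed.
(b)–(c): forbidden (parity, ΔS, ΔL, ΔJ).
(b)–(d): allowed.
(b)–(e): forbidden (ΔL, ΔJ).
(c)–(d): forbidden (ΔS).
(c)–(e): forbidden (ΔS, ΔL).
(d)–(e): forbidden (parity).
Allowed pairs: 3 of 10.

3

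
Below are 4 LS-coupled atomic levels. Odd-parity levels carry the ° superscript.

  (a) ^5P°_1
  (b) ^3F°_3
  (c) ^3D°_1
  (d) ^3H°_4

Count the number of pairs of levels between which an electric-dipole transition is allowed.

0

(a)–(b): forbidden (parity, ΔS, ΔL, ΔJ).
(a)–(c): forbidden (parity, ΔS).
(a)–(d): forbidden (parity, ΔS, ΔL, ΔJ).
(b)–(c): forbidden (parity, ΔJ).
(b)–(d): forbidden (parity, ΔL).
(c)–(d): forbidden (parity, ΔL, ΔJ).
Allowed pairs: 0 of 6.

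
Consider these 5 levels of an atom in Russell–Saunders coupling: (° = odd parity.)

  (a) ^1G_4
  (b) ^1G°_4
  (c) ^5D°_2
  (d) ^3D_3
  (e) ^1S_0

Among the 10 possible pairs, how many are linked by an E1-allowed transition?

(a)–(b): allowed.
(a)–(c): forbidden (ΔS, ΔL, ΔJ).
(a)–(d): forbidden (parity, ΔS, ΔL).
(a)–(e): forbidden (parity, ΔL, ΔJ).
(b)–(c): forbidden (parity, ΔS, ΔL, ΔJ).
(b)–(d): forbidden (ΔS, ΔL).
(b)–(e): forbidden (ΔL, ΔJ).
(c)–(d): forbidden (ΔS).
(c)–(e): forbidden (ΔS, ΔL, ΔJ).
(d)–(e): forbidden (parity, ΔS, ΔL, ΔJ).
Allowed pairs: 1 of 10.

1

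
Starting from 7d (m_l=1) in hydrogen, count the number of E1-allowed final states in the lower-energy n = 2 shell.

2

E1 requires Δl = ±1, so l_f ∈ {1, 3}; with 0 ≤ l_f ≤ n_f−1 = 1, the allowed l_f values are {1}.
For l_f = 1: m_f ∈ {m_i−1, m_i, m_i+1} ∩ [−1, 1] = {0, 1} → 2 states.
Total: 2.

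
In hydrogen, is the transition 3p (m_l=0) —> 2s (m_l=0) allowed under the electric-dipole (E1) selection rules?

allowed

Initial l = 1, final l = 0, so Δl = -1. E1 requires Δl = ±1: ✓.
Δm_l = 0 − (0) = +0. E1 requires Δm_l = 0, ±1: ✓.
All E1 selection rules are satisfied.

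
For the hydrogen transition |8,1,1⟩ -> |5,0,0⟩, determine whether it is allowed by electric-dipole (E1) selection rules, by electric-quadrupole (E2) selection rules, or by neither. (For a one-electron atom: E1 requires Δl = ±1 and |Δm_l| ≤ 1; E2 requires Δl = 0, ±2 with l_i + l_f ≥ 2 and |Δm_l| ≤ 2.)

E1

Δl = 0 − 1 = -1; l_i + l_f = 1.
Δm_l = -1.
E1 (Δl = ±1, |Δm_l| ≤ 1): satisfied.
E2 (Δl = 0,±2, l_i+l_f ≥ 2, |Δm_l| ≤ 2): not satisfied.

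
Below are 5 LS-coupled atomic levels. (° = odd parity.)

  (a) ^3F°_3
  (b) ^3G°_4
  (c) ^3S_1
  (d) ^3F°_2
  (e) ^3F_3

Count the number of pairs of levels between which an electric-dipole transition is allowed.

(a)–(b): forbidden (parity).
(a)–(c): forbidden (ΔL, ΔJ).
(a)–(d): forbidden (parity).
(a)–(e): allowed.
(b)–(c): forbidden (ΔL, ΔJ).
(b)–(d): forbidden (parity, ΔJ).
(b)–(e): allowed.
(c)–(d): forbidden (ΔL).
(c)–(e): forbidden (parity, ΔL, ΔJ).
(d)–(e): allowed.
Allowed pairs: 3 of 10.

3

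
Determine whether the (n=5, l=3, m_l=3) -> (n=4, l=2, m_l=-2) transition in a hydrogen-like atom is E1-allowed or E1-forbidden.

forbidden

Δl = 2 − 3 = -1; the E1 rule Δl = ±1 is satisfied.
Δm_l = -2 − (3) = -5. E1 requires Δm_l = 0, ±1: violated.
The transition is electric-dipole forbidden.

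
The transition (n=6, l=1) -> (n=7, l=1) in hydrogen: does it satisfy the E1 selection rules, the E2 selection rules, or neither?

Δl = 1 − 1 = +0; l_i + l_f = 2.
E1 (Δl = ±1): not satisfied.
E2 (Δl = 0,±2, l_i+l_f ≥ 2): satisfied.

E2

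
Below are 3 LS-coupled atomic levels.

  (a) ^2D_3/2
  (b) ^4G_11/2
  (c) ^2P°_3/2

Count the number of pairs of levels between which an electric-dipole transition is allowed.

(a)–(b): forbidden (parity, ΔS, ΔL, ΔJ).
(a)–(c): allowed.
(b)–(c): forbidden (ΔS, ΔL, ΔJ).
Allowed pairs: 1 of 3.

1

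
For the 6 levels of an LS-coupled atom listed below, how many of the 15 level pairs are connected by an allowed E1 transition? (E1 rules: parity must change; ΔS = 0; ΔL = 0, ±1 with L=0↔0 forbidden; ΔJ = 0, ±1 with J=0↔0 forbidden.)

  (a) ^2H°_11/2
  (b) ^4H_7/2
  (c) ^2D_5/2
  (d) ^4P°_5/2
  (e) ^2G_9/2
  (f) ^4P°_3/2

(a)–(b): forbidden (ΔS, ΔJ).
(a)–(c): forbidden (ΔL, ΔJ).
(a)–(d): forbidden (parity, ΔS, ΔL, ΔJ).
(a)–(e): allowed.
(a)–(f): forbidden (parity, ΔS, ΔL, ΔJ).
(b)–(c): forbidden (parity, ΔS, ΔL).
(b)–(d): forbidden (ΔL).
(b)–(e): forbidden (parity, ΔS).
(b)–(f): forbidden (ΔL, ΔJ).
(c)–(d): forbidden (ΔS).
(c)–(e): forbidden (parity, ΔL, ΔJ).
(c)–(f): forbidden (ΔS).
(d)–(e): forbidden (ΔS, ΔL, ΔJ).
(d)–(f): forbidden (parity).
(e)–(f): forbidden (ΔS, ΔL, ΔJ).
Allowed pairs: 1 of 15.

1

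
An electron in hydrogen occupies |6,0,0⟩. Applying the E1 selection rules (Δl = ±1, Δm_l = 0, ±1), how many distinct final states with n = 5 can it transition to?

3

E1 requires Δl = ±1, so l_f ∈ {-1, 1}; with 0 ≤ l_f ≤ n_f−1 = 4, the allowed l_f values are {1}.
For l_f = 1: m_f ∈ {m_i−1, m_i, m_i+1} ∩ [−1, 1] = {-1, 0, 1} → 3 states.
Total: 3.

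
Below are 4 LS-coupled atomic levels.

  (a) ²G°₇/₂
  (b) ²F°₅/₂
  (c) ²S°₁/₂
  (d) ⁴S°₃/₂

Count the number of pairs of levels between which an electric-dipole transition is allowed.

0

(a)–(b): forbidden (parity).
(a)–(c): forbidden (parity, ΔL, ΔJ).
(a)–(d): forbidden (parity, ΔS, ΔL, ΔJ).
(b)–(c): forbidden (parity, ΔL, ΔJ).
(b)–(d): forbidden (parity, ΔS, ΔL).
(c)–(d): forbidden (parity, ΔS, ΔL).
Allowed pairs: 0 of 6.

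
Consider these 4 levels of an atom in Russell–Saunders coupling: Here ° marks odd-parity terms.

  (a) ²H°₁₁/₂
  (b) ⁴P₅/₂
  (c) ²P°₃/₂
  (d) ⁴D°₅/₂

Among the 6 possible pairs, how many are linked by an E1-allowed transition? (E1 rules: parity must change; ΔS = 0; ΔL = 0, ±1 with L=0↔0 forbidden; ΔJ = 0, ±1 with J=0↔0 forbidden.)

(a)–(b): forbidden (ΔS, ΔL, ΔJ).
(a)–(c): forbidden (parity, ΔL, ΔJ).
(a)–(d): forbidden (parity, ΔS, ΔL, ΔJ).
(b)–(c): forbidden (ΔS).
(b)–(d): allowed.
(c)–(d): forbidden (parity, ΔS).
Allowed pairs: 1 of 6.

1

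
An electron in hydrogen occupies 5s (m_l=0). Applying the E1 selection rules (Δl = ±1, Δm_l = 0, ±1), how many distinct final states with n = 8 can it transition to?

3

E1 requires Δl = ±1, so l_f ∈ {-1, 1}; with 0 ≤ l_f ≤ n_f−1 = 7, the allowed l_f values are {1}.
For l_f = 1: m_f ∈ {m_i−1, m_i, m_i+1} ∩ [−1, 1] = {-1, 0, 1} → 3 states.
Total: 3.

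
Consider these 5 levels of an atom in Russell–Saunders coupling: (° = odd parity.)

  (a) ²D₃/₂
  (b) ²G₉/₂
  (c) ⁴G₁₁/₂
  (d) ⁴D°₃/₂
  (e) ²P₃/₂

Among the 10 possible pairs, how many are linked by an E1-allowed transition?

0

(a)–(b): forbidden (parity, ΔL, ΔJ).
(a)–(c): forbidden (parity, ΔS, ΔL, ΔJ).
(a)–(d): forbidden (ΔS).
(a)–(e): forbidden (parity).
(b)–(c): forbidden (parity, ΔS).
(b)–(d): forbidden (ΔS, ΔL, ΔJ).
(b)–(e): forbidden (parity, ΔL, ΔJ).
(c)–(d): forbidden (ΔL, ΔJ).
(c)–(e): forbidden (parity, ΔS, ΔL, ΔJ).
(d)–(e): forbidden (ΔS).
Allowed pairs: 0 of 10.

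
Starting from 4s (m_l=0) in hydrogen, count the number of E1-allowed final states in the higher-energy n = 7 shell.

E1 requires Δl = ±1, so l_f ∈ {-1, 1}; with 0 ≤ l_f ≤ n_f−1 = 6, the allowed l_f values are {1}.
For l_f = 1: m_f ∈ {m_i−1, m_i, m_i+1} ∩ [−1, 1] = {-1, 0, 1} → 3 states.
Total: 3.

3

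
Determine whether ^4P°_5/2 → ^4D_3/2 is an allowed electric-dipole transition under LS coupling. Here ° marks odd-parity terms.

allowed

Parity must change: odd → even — ✓.
ΔS = 0: S: 3/2 → 3/2 — ✓.
ΔL = 0, ±1 (not L=0↔0): L: 1 → 2, ΔL = +1 — ✓.
ΔJ = 0, ±1 (not J=0↔0): J: 5/2 → 3/2, ΔJ = -1 — ✓.
All four E1 rules are satisfied.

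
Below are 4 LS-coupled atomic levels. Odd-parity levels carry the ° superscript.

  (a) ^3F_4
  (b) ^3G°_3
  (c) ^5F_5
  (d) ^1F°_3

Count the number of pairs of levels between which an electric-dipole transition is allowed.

(a)–(b): allowed.
(a)–(c): forbidden (parity, ΔS).
(a)–(d): forbidden (ΔS).
(b)–(c): forbidden (ΔS, ΔJ).
(b)–(d): forbidden (parity, ΔS).
(c)–(d): forbidden (ΔS, ΔJ).
Allowed pairs: 1 of 6.

1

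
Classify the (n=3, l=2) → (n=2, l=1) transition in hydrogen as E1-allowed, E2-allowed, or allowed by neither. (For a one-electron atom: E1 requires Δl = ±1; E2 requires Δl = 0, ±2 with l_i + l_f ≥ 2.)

Δl = 1 − 2 = -1; l_i + l_f = 3.
E1 (Δl = ±1): satisfied.
E2 (Δl = 0,±2, l_i+l_f ≥ 2): not satisfied.

E1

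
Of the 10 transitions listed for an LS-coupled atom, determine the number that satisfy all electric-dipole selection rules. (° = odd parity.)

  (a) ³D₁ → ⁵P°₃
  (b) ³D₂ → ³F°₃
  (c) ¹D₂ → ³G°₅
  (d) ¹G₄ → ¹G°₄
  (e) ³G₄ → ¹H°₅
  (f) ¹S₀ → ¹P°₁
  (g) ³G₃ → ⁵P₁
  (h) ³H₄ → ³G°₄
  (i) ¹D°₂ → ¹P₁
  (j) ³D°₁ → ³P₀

6

(a) forbidden (ΔS, ΔJ fail)
(b) allowed
(c) forbidden (ΔS, ΔL, ΔJ fail)
(d) allowed
(e) forbidden (ΔS fails)
(f) allowed
(g) forbidden (parity, ΔS, ΔL, ΔJ fail)
(h) allowed
(i) allowed
(j) allowed
Total allowed: 6 of 10.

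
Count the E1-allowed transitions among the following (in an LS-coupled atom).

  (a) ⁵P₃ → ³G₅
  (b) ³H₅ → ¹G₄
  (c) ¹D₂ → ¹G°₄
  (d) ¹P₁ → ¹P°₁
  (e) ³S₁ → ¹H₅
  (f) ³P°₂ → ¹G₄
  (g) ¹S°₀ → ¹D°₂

1

(a) forbidden (parity, ΔS, ΔL, ΔJ fail)
(b) forbidden (parity, ΔS fail)
(c) forbidden (ΔL, ΔJ fail)
(d) allowed
(e) forbidden (parity, ΔS, ΔL, ΔJ fail)
(f) forbidden (ΔS, ΔL, ΔJ fail)
(g) forbidden (parity, ΔL, ΔJ fail)
Total allowed: 1 of 7.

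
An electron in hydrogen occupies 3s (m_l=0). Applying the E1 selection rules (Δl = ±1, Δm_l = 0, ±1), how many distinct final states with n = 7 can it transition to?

3

E1 requires Δl = ±1, so l_f ∈ {-1, 1}; with 0 ≤ l_f ≤ n_f−1 = 6, the allowed l_f values are {1}.
For l_f = 1: m_f ∈ {m_i−1, m_i, m_i+1} ∩ [−1, 1] = {-1, 0, 1} → 3 states.
Total: 3.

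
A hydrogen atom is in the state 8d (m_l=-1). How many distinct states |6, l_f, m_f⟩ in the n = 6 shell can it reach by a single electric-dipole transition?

5

E1 requires Δl = ±1, so l_f ∈ {1, 3}; with 0 ≤ l_f ≤ n_f−1 = 5, the allowed l_f values are {1, 3}.
For l_f = 1: m_f ∈ {m_i−1, m_i, m_i+1} ∩ [−1, 1] = {-1, 0} → 2 states.
For l_f = 3: m_f ∈ {m_i−1, m_i, m_i+1} ∩ [−3, 3] = {-2, -1, 0} → 3 states.
Total: 5.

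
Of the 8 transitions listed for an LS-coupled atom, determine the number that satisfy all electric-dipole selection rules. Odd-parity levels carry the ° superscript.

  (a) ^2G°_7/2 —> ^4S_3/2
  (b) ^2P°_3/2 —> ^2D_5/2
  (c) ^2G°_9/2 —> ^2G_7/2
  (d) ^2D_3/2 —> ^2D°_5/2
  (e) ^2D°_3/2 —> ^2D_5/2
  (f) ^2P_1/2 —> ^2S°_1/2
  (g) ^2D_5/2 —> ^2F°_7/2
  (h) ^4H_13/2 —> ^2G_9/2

6

(a) forbidden (ΔS, ΔL, ΔJ fail)
(b) allowed
(c) allowed
(d) allowed
(e) allowed
(f) allowed
(g) allowed
(h) forbidden (parity, ΔS, ΔJ fail)
Total allowed: 6 of 8.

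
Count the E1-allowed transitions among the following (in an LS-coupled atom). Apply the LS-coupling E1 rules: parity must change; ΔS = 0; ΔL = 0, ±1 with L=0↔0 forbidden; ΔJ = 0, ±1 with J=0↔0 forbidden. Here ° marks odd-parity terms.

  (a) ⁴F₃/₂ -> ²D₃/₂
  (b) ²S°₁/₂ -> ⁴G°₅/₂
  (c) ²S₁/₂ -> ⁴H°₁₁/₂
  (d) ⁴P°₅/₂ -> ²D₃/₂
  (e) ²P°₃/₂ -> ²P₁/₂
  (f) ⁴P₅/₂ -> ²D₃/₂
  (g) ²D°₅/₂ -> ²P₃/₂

2

(a) forbidden (parity, ΔS fail)
(b) forbidden (parity, ΔS, ΔL, ΔJ fail)
(c) forbidden (ΔS, ΔL, ΔJ fail)
(d) forbidden (ΔS fails)
(e) allowed
(f) forbidden (parity, ΔS fail)
(g) allowed
Total allowed: 2 of 7.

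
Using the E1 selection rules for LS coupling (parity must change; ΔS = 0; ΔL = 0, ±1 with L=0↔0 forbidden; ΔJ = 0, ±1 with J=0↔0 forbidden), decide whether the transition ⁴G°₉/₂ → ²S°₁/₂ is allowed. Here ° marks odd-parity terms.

Parity must change: odd → odd — fails.
ΔS = 0: S: 3/2 → 1/2 — fails.
ΔL = 0, ±1 (not L=0↔0): L: 4 → 0, ΔL = -4 — fails.
ΔJ = 0, ±1 (not J=0↔0): J: 9/2 → 1/2, ΔJ = -4 — fails.
Rule(s) violated: parity, ΔS, ΔL, ΔJ.

forbidden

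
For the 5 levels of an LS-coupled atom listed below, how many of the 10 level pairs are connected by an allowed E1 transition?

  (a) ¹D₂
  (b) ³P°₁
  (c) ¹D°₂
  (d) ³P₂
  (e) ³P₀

(a)–(b): forbidden (ΔS).
(a)–(c): allowed.
(a)–(d): forbidden (parity, ΔS).
(a)–(e): forbidden (parity, ΔS, ΔJ).
(b)–(c): forbidden (parity, ΔS).
(b)–(d): allowed.
(b)–(e): allowed.
(c)–(d): forbidden (ΔS).
(c)–(e): forbidden (ΔS, ΔJ).
(d)–(e): forbidden (parity, ΔJ).
Allowed pairs: 3 of 10.

3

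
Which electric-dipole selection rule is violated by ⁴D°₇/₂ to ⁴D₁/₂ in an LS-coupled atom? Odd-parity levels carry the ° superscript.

the ΔJ = 0, ±1 rule

Initial level: S=3/2, L=2, J=7/2, parity odd. Final level: S=3/2, L=2, J=1/2, parity even.
Parity must change: odd → even — satisfied.
ΔS = 0: S: 3/2 → 3/2 — satisfied.
ΔL = 0, ±1 (not L=0↔0): L: 2 → 2, ΔL = +0 — satisfied.
ΔJ = 0, ±1 (not J=0↔0): J: 7/2 → 1/2, ΔJ = -3 — violated.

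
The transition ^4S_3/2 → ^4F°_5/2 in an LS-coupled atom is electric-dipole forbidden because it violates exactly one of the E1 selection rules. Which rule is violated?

the ΔL = 0, ±1 rule

Initial level: S=3/2, L=0, J=3/2, parity even. Final level: S=3/2, L=3, J=5/2, parity odd.
Parity must change: even → odd — ok.
ΔS = 0: S: 3/2 → 3/2 — ok.
ΔL = 0, ±1 (not L=0↔0): L: 0 → 3, ΔL = +3 — fails.
ΔJ = 0, ±1 (not J=0↔0): J: 3/2 → 5/2, ΔJ = +1 — ok.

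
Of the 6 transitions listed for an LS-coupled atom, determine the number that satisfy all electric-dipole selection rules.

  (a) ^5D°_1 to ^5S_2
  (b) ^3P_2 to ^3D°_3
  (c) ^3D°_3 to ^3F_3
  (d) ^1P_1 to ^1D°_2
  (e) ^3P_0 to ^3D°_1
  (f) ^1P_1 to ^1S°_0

(a) forbidden (ΔL fails)
(b) allowed
(c) allowed
(d) allowed
(e) allowed
(f) allowed
Total allowed: 5 of 6.

5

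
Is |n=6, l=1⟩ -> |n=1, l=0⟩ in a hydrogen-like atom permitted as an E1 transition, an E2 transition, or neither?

Δl = 0 − 1 = -1; l_i + l_f = 1.
E1 (Δl = ±1): satisfied.
E2 (Δl = 0,±2, l_i+l_f ≥ 2): not satisfied.

E1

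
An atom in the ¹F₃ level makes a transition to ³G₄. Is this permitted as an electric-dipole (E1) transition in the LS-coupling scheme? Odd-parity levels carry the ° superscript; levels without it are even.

Initial level: S=0, L=3, J=3, parity even. Final level: S=1, L=4, J=4, parity even.
Parity must change: even → even — violated.
ΔL = 0, ±1 (not L=0↔0): L: 3 → 4, ΔL = +1 — satisfied.
ΔS = 0: S: 0 → 1 — violated.
ΔJ = 0, ±1 (not J=0↔0): J: 3 → 4, ΔJ = +1 — satisfied.
Rule(s) violated: parity, ΔS.

forbidden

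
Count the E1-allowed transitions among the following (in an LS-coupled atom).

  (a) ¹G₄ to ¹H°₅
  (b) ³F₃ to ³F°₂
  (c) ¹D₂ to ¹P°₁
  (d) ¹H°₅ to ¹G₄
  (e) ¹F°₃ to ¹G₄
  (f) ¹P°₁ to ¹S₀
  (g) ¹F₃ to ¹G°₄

(a) allowed
(b) allowed
(c) allowed
(d) allowed
(e) allowed
(f) allowed
(g) allowed
Total allowed: 7 of 7.

7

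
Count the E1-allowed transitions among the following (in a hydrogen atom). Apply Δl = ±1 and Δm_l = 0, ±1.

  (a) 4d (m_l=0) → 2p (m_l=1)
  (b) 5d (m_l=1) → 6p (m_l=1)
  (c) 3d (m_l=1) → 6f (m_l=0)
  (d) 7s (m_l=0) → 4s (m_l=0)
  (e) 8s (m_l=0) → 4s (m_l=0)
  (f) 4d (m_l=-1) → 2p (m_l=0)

4

(a) allowed
(b) allowed
(c) allowed
(d) forbidden — Δl = +0 (E1 requires Δl = ±1)
(e) forbidden — Δl = +0 (E1 requires Δl = ±1)
(f) allowed
Total allowed: 4 of 6.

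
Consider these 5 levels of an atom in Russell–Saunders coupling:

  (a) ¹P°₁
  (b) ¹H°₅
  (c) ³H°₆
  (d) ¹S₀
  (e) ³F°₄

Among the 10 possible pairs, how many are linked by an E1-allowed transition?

(a)–(b): forbidden (parity, ΔL, ΔJ).
(a)–(c): forbidden (parity, ΔS, ΔL, ΔJ).
(a)–(d): allowed.
(a)–(e): forbidden (parity, ΔS, ΔL, ΔJ).
(b)–(c): forbidden (parity, ΔS).
(b)–(d): forbidden (ΔL, ΔJ).
(b)–(e): forbidden (parity, ΔS, ΔL).
(c)–(d): forbidden (ΔS, ΔL, ΔJ).
(c)–(e): forbidden (parity, ΔL, ΔJ).
(d)–(e): forbidden (ΔS, ΔL, ΔJ).
Allowed pairs: 1 of 10.

1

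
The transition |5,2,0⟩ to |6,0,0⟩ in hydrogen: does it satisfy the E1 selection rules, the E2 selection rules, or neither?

Δl = 0 − 2 = -2; l_i + l_f = 2.
Δm_l = +0.
E1 (Δl = ±1, |Δm_l| ≤ 1): not satisfied.
E2 (Δl = 0,±2, l_i+l_f ≥ 2, |Δm_l| ≤ 2): satisfied.

E2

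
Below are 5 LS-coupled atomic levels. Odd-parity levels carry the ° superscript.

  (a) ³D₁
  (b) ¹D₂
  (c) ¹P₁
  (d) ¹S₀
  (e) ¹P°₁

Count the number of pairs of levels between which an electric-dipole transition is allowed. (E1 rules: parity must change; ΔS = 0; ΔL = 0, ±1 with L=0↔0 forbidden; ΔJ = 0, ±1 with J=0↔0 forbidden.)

(a)–(b): forbidden (parity, ΔS).
(a)–(c): forbidden (parity, ΔS).
(a)–(d): forbidden (parity, ΔS, ΔL).
(a)–(e): forbidden (ΔS).
(b)–(c): forbidden (parity).
(b)–(d): forbidden (parity, ΔL, ΔJ).
(b)–(e): allowed.
(c)–(d): forbidden (parity).
(c)–(e): allowed.
(d)–(e): allowed.
Allowed pairs: 3 of 10.

3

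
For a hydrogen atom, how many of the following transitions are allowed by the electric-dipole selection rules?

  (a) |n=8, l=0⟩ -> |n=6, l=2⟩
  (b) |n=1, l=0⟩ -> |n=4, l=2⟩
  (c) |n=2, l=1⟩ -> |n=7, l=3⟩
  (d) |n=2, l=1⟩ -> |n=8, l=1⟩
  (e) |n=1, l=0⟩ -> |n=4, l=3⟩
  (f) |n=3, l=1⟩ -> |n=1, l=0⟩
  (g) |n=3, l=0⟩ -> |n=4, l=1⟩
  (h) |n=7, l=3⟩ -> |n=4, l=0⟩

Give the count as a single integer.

(a) forbidden — Δl = +2 (E1 requires Δl = ±1)
(b) forbidden — Δl = +2 (E1 requires Δl = ±1)
(c) forbidden — Δl = +2 (E1 requires Δl = ±1)
(d) forbidden — Δl = +0 (E1 requires Δl = ±1)
(e) forbidden — Δl = +3 (E1 requires Δl = ±1)
(f) allowed
(g) allowed
(h) forbidden — Δl = -3 (E1 requires Δl = ±1)
Total allowed: 2 of 8.

2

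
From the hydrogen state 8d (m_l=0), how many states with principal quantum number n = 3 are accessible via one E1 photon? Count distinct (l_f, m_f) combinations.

3

E1 requires Δl = ±1, so l_f ∈ {1, 3}; with 0 ≤ l_f ≤ n_f−1 = 2, the allowed l_f values are {1}.
For l_f = 1: m_f ∈ {m_i−1, m_i, m_i+1} ∩ [−1, 1] = {-1, 0, 1} → 3 states.
Total: 3.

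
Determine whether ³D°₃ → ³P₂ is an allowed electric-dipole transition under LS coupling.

Initial level: S=1, L=2, J=3, parity odd. Final level: S=1, L=1, J=2, parity even.
Parity must change: odd → even — ✓.
ΔS = 0: S: 1 → 1 — ✓.
ΔL = 0, ±1 (not L=0↔0): L: 2 → 1, ΔL = -1 — ✓.
ΔJ = 0, ±1 (not J=0↔0): J: 3 → 2, ΔJ = -1 — ✓.
All four E1 rules are satisfied.

allowed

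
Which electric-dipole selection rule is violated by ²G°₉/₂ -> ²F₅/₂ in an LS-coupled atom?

Parity must change: odd → even — ✓.
ΔS = 0: S: 1/2 → 1/2 — ✓.
ΔL = 0, ±1 (not L=0↔0): L: 4 → 3, ΔL = -1 — ✓.
ΔJ = 0, ±1 (not J=0↔0): J: 9/2 → 5/2, ΔJ = -2 — ✗.

the ΔJ = 0, ±1 rule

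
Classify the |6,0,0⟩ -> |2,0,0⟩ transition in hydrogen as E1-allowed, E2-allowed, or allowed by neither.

neither

Δl = 0 − 0 = +0; l_i + l_f = 0.
Δm_l = +0.
E1 (Δl = ±1, |Δm_l| ≤ 1): not satisfied.
E2 (Δl = 0,±2, l_i+l_f ≥ 2, |Δm_l| ≤ 2): not satisfied.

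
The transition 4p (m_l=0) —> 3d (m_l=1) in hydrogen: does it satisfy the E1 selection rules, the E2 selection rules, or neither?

E1

Δl = 2 − 1 = +1; l_i + l_f = 3.
Δm_l = +1.
E1 (Δl = ±1, |Δm_l| ≤ 1): satisfied.
E2 (Δl = 0,±2, l_i+l_f ≥ 2, |Δm_l| ≤ 2): not satisfied.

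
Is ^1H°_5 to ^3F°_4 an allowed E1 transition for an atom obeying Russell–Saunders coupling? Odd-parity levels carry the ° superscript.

forbidden

Parity must change: odd → odd — fails.
ΔS = 0: S: 0 → 1 — fails.
ΔL = 0, ±1 (not L=0↔0): L: 5 → 3, ΔL = -2 — fails.
ΔJ = 0, ±1 (not J=0↔0): J: 5 → 4, ΔJ = -1 — ok.
Rule(s) violated: parity, ΔS, ΔL.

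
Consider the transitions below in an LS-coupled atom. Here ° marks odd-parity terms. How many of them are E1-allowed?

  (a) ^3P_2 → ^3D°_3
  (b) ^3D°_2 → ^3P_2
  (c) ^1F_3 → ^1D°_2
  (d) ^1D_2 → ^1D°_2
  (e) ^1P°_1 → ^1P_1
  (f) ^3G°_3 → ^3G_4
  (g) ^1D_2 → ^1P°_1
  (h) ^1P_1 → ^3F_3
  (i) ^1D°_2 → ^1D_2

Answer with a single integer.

(a) allowed
(b) allowed
(c) allowed
(d) allowed
(e) allowed
(f) allowed
(g) allowed
(h) forbidden (parity, ΔS, ΔL, ΔJ fail)
(i) allowed
Total allowed: 8 of 9.

8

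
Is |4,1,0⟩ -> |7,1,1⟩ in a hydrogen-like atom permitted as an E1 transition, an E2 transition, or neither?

E2

Δl = 1 − 1 = +0; l_i + l_f = 2.
Δm_l = +1.
E1 (Δl = ±1, |Δm_l| ≤ 1): not satisfied.
E2 (Δl = 0,±2, l_i+l_f ≥ 2, |Δm_l| ≤ 2): satisfied.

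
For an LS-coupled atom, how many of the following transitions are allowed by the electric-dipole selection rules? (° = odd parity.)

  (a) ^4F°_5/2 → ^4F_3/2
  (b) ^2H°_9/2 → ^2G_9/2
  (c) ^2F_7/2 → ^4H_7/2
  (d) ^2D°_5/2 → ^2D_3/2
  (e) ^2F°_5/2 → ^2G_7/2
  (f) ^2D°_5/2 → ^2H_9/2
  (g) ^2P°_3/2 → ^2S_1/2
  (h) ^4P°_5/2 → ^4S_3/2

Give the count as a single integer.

(a) allowed
(b) allowed
(c) forbidden (parity, ΔS, ΔL fail)
(d) allowed
(e) allowed
(f) forbidden (ΔL, ΔJ fail)
(g) allowed
(h) allowed
Total allowed: 6 of 8.

6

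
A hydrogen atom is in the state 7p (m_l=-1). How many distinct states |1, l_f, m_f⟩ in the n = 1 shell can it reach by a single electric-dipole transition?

1

E1 requires Δl = ±1, so l_f ∈ {0, 2}; with 0 ≤ l_f ≤ n_f−1 = 0, the allowed l_f values are {0}.
For l_f = 0: m_f ∈ {m_i−1, m_i, m_i+1} ∩ [−0, 0] = {0} → 1 state.
Total: 1.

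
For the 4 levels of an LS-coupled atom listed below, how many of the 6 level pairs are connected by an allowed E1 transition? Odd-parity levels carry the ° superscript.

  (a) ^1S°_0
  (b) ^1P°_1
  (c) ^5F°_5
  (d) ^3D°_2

0

(a)–(b): forbidden (parity).
(a)–(c): forbidden (parity, ΔS, ΔL, ΔJ).
(a)–(d): forbidden (parity, ΔS, ΔL, ΔJ).
(b)–(c): forbidden (parity, ΔS, ΔL, ΔJ).
(b)–(d): forbidden (parity, ΔS).
(c)–(d): forbidden (parity, ΔS, ΔJ).
Allowed pairs: 0 of 6.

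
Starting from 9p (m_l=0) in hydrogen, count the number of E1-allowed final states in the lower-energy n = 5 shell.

E1 requires Δl = ±1, so l_f ∈ {0, 2}; with 0 ≤ l_f ≤ n_f−1 = 4, the allowed l_f values are {0, 2}.
For l_f = 0: m_f ∈ {m_i−1, m_i, m_i+1} ∩ [−0, 0] = {0} → 1 state.
For l_f = 2: m_f ∈ {m_i−1, m_i, m_i+1} ∩ [−2, 2] = {-1, 0, 1} → 3 states.
Total: 4.

4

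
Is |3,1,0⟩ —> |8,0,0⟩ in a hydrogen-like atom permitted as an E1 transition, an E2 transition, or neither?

E1

Δl = 0 − 1 = -1; l_i + l_f = 1.
Δm_l = +0.
E1 (Δl = ±1, |Δm_l| ≤ 1): satisfied.
E2 (Δl = 0,±2, l_i+l_f ≥ 2, |Δm_l| ≤ 2): not satisfied.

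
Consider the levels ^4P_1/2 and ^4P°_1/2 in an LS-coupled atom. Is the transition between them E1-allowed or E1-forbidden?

allowed

Reading off the term symbols: S 3/2→3/2, L 1→1, J 1/2→1/2, parity even→odd.
Parity must change: even → odd — ✓.
ΔJ = 0, ±1 (not J=0↔0): J: 1/2 → 1/2, ΔJ = +0 — ✓.
ΔL = 0, ±1 (not L=0↔0): L: 1 → 1, ΔL = +0 — ✓.
ΔS = 0: S: 3/2 → 3/2 — ✓.
All four E1 rules are satisfied.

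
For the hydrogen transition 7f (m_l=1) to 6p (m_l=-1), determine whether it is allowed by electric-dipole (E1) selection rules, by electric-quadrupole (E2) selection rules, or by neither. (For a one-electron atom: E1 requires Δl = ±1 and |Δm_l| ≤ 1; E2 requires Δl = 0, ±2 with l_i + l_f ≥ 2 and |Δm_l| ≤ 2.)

E2

Δl = 1 − 3 = -2; l_i + l_f = 4.
Δm_l = -2.
E1 (Δl = ±1, |Δm_l| ≤ 1): not satisfied.
E2 (Δl = 0,±2, l_i+l_f ≥ 2, |Δm_l| ≤ 2): satisfied.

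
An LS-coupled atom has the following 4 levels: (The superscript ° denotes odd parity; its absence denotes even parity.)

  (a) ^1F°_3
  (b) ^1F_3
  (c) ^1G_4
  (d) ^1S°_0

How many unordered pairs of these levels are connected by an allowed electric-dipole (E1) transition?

(a)–(b): allowed.
(a)–(c): allowed.
(a)–(d): forbidden (parity, ΔL, ΔJ).
(b)–(c): forbidden (parity).
(b)–(d): forbidden (ΔL, ΔJ).
(c)–(d): forbidden (ΔL, ΔJ).
Allowed pairs: 2 of 6.

2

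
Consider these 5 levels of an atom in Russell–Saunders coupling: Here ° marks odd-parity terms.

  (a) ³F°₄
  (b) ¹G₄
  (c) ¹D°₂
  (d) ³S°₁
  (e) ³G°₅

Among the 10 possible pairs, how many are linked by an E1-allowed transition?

(a)–(b): forbidden (ΔS).
(a)–(c): forbidden (parity, ΔS, ΔJ).
(a)–(d): forbidden (parity, ΔL, ΔJ).
(a)–(e): forbidden (parity).
(b)–(c): forbidden (ΔL, ΔJ).
(b)–(d): forbidden (ΔS, ΔL, ΔJ).
(b)–(e): forbidden (ΔS).
(c)–(d): forbidden (parity, ΔS, ΔL).
(c)–(e): forbidden (parity, ΔS, ΔL, ΔJ).
(d)–(e): forbidden (parity, ΔL, ΔJ).
Allowed pairs: 0 of 10.

0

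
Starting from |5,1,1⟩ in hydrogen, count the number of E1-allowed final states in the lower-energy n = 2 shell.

1

E1 requires Δl = ±1, so l_f ∈ {0, 2}; with 0 ≤ l_f ≤ n_f−1 = 1, the allowed l_f values are {0}.
For l_f = 0: m_f ∈ {m_i−1, m_i, m_i+1} ∩ [−0, 0] = {0} → 1 state.
Total: 1.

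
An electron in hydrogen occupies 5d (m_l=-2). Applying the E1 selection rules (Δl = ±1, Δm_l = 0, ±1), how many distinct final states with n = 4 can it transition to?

E1 requires Δl = ±1, so l_f ∈ {1, 3}; with 0 ≤ l_f ≤ n_f−1 = 3, the allowed l_f values are {1, 3}.
For l_f = 1: m_f ∈ {m_i−1, m_i, m_i+1} ∩ [−1, 1] = {-1} → 1 state.
For l_f = 3: m_f ∈ {m_i−1, m_i, m_i+1} ∩ [−3, 3] = {-3, -2, -1} → 3 states.
Total: 4.

4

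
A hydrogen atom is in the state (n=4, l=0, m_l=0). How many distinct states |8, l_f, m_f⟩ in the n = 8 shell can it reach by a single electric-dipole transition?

3

E1 requires Δl = ±1, so l_f ∈ {-1, 1}; with 0 ≤ l_f ≤ n_f−1 = 7, the allowed l_f values are {1}.
For l_f = 1: m_f ∈ {m_i−1, m_i, m_i+1} ∩ [−1, 1] = {-1, 0, 1} → 3 states.
Total: 3.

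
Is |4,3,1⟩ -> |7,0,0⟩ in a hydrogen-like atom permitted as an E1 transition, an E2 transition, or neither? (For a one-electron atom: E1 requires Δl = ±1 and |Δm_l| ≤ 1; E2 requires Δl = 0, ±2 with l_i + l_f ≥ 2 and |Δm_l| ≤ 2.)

Δl = 0 − 3 = -3; l_i + l_f = 3.
Δm_l = -1.
E1 (Δl = ±1, |Δm_l| ≤ 1): not satisfied.
E2 (Δl = 0,±2, l_i+l_f ≥ 2, |Δm_l| ≤ 2): not satisfied.

neither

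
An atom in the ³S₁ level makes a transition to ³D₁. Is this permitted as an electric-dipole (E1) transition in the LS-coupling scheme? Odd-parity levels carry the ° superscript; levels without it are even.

forbidden

Parity must change: even → even — fails.
ΔS = 0: S: 1 → 1 — ok.
ΔL = 0, ±1 (not L=0↔0): L: 0 → 2, ΔL = +2 — fails.
ΔJ = 0, ±1 (not J=0↔0): J: 1 → 1, ΔJ = +0 — ok.
Rule(s) violated: parity, ΔL.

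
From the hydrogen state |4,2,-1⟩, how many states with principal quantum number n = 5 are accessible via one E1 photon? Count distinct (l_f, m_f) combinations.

E1 requires Δl = ±1, so l_f ∈ {1, 3}; with 0 ≤ l_f ≤ n_f−1 = 4, the allowed l_f values are {1, 3}.
For l_f = 1: m_f ∈ {m_i−1, m_i, m_i+1} ∩ [−1, 1] = {-1, 0} → 2 states.
For l_f = 3: m_f ∈ {m_i−1, m_i, m_i+1} ∩ [−3, 3] = {-2, -1, 0} → 3 states.
Total: 5.

5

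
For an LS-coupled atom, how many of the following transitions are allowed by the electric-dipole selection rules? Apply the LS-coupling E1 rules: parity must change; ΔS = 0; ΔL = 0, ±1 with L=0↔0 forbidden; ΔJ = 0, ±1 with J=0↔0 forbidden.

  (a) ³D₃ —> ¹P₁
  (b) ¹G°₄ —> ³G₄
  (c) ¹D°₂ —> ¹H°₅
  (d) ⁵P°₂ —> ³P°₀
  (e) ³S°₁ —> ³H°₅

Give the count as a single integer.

(a) forbidden (parity, ΔS, ΔJ fail)
(b) forbidden (ΔS fails)
(c) forbidden (parity, ΔL, ΔJ fail)
(d) forbidden (parity, ΔS, ΔJ fail)
(e) forbidden (parity, ΔL, ΔJ fail)
Total allowed: 0 of 5.

0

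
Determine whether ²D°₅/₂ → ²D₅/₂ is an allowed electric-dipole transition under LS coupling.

allowed

Initial level: S=1/2, L=2, J=5/2, parity odd. Final level: S=1/2, L=2, J=5/2, parity even.
Parity must change: odd → even — ✓.
ΔS = 0: S: 1/2 → 1/2 — ✓.
ΔL = 0, ±1 (not L=0↔0): L: 2 → 2, ΔL = +0 — ✓.
ΔJ = 0, ±1 (not J=0↔0): J: 5/2 → 5/2, ΔJ = +0 — ✓.
All four E1 rules are satisfied.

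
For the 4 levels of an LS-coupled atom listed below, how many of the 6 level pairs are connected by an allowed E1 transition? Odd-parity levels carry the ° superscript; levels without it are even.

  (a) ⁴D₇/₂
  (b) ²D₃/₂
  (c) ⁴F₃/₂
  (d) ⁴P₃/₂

(a)–(b): forbidden (parity, ΔS, ΔJ).
(a)–(c): forbidden (parity, ΔJ).
(a)–(d): forbidden (parity, ΔJ).
(b)–(c): forbidden (parity, ΔS).
(b)–(d): forbidden (parity, ΔS).
(c)–(d): forbidden (parity, ΔL).
Allowed pairs: 0 of 6.

0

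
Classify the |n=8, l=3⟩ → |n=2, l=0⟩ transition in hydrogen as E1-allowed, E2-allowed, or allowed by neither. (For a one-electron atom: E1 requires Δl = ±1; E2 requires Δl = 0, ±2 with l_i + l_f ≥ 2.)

Δl = 0 − 3 = -3; l_i + l_f = 3.
E1 (Δl = ±1): not satisfied.
E2 (Δl = 0,±2, l_i+l_f ≥ 2): not satisfied.

neither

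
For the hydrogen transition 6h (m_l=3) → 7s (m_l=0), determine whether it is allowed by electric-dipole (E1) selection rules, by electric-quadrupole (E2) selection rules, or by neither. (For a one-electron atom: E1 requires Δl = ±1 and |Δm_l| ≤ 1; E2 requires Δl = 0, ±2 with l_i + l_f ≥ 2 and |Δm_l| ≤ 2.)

neither

Δl = 0 − 5 = -5; l_i + l_f = 5.
Δm_l = -3.
E1 (Δl = ±1, |Δm_l| ≤ 1): not satisfied.
E2 (Δl = 0,±2, l_i+l_f ≥ 2, |Δm_l| ≤ 2): not satisfied.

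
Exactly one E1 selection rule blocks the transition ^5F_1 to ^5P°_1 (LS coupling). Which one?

the ΔL = 0, ±1 rule

Reading off the term symbols: S 2→2, L 3→1, J 1→1, parity even→odd.
Parity must change: even → odd — ✓.
ΔS = 0: S: 2 → 2 — ✓.
ΔL = 0, ±1 (not L=0↔0): L: 3 → 1, ΔL = -2 — ✗.
ΔJ = 0, ±1 (not J=0↔0): J: 1 → 1, ΔJ = +0 — ✓.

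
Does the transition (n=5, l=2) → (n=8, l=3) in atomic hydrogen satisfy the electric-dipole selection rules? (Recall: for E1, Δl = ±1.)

l: 2 → 3 (Δl = +1). Δl = ±1 ok.
All E1 selection rules are satisfied.

allowed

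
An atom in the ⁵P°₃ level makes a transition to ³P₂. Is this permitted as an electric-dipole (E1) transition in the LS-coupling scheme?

ΔS = 0: S: 2 → 1 — violated.
ΔJ = 0, ±1 (not J=0↔0): J: 3 → 2, ΔJ = -1 — satisfied.
ΔL = 0, ±1 (not L=0↔0): L: 1 → 1, ΔL = +0 — satisfied.
Parity must change: odd → even — satisfied.
Rule(s) violated: ΔS.

forbidden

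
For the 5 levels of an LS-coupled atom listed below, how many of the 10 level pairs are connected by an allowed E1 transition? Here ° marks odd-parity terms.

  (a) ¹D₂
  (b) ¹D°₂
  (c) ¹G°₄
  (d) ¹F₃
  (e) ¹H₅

(a)–(b): allowed.
(a)–(c): forbidden (ΔL, ΔJ).
(a)–(d): forbidden (parity).
(a)–(e): forbidden (parity, ΔL, ΔJ).
(b)–(c): forbidden (parity, ΔL, ΔJ).
(b)–(d): allowed.
(b)–(e): forbidden (ΔL, ΔJ).
(c)–(d): allowed.
(c)–(e): allowed.
(d)–(e): forbidden (parity, ΔL, ΔJ).
Allowed pairs: 4 of 10.

4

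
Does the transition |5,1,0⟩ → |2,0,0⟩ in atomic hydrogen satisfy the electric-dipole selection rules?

allowed

Δl = 0 − 1 = -1; the E1 rule Δl = ±1 is satisfied.
m_l: 0 → 0 (Δm_l = +0). |Δm_l| ≤ 1 satisfied.
All E1 selection rules are satisfied.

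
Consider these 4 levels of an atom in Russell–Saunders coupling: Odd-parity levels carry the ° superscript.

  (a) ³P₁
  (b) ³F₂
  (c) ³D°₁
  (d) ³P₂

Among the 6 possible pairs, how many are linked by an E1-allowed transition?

(a)–(b): forbidden (parity, ΔL).
(a)–(c): allowed.
(a)–(d): forbidden (parity).
(b)–(c): allowed.
(b)–(d): forbidden (parity, ΔL).
(c)–(d): allowed.
Allowed pairs: 3 of 6.

3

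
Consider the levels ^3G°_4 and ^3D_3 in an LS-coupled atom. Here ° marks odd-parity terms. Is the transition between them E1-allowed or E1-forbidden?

ΔJ = 0, ±1 (not J=0↔0): J: 4 → 3, ΔJ = -1 — ok.
ΔL = 0, ±1 (not L=0↔0): L: 4 → 2, ΔL = -2 — fails.
ΔS = 0: S: 1 → 1 — ok.
Parity must change: odd → even — ok.
Rule(s) violated: ΔL.

forbidden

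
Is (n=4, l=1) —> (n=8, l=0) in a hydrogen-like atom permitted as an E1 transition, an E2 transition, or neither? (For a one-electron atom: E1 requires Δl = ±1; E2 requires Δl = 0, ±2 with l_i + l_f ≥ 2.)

E1

Δl = 0 − 1 = -1; l_i + l_f = 1.
E1 (Δl = ±1): satisfied.
E2 (Δl = 0,±2, l_i+l_f ≥ 2): not satisfied.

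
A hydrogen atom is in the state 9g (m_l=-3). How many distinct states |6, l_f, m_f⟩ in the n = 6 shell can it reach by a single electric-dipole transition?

5

E1 requires Δl = ±1, so l_f ∈ {3, 5}; with 0 ≤ l_f ≤ n_f−1 = 5, the allowed l_f values are {3, 5}.
For l_f = 3: m_f ∈ {m_i−1, m_i, m_i+1} ∩ [−3, 3] = {-3, -2} → 2 states.
For l_f = 5: m_f ∈ {m_i−1, m_i, m_i+1} ∩ [−5, 5] = {-4, -3, -2} → 3 states.
Total: 5.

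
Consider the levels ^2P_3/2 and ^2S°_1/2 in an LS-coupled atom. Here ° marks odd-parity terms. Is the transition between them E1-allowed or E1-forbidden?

allowed

Initial level: S=1/2, L=1, J=3/2, parity even. Final level: S=1/2, L=0, J=1/2, parity odd.
Parity must change: even → odd — ok.
ΔS = 0: S: 1/2 → 1/2 — ok.
ΔL = 0, ±1 (not L=0↔0): L: 1 → 0, ΔL = -1 — ok.
ΔJ = 0, ±1 (not J=0↔0): J: 3/2 → 1/2, ΔJ = -1 — ok.
All four E1 rules are satisfied.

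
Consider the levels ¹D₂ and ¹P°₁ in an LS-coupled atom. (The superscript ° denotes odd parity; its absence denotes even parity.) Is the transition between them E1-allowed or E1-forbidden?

allowed

Initial level: S=0, L=2, J=2, parity even. Final level: S=0, L=1, J=1, parity odd.
Parity must change: even → odd — passes.
ΔL = 0, ±1 (not L=0↔0): L: 2 → 1, ΔL = -1 — passes.
ΔS = 0: S: 0 → 0 — passes.
ΔJ = 0, ±1 (not J=0↔0): J: 2 → 1, ΔJ = -1 — passes.
All four E1 rules are satisfied.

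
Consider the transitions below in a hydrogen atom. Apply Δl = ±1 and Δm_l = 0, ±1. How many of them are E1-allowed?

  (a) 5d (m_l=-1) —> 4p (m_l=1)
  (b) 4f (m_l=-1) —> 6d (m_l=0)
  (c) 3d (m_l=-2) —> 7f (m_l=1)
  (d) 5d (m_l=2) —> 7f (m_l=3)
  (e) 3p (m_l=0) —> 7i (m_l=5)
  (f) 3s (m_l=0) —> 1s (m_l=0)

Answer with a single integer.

(a) forbidden — Δm_l = +2 (E1 requires Δm_l = 0, ±1)
(b) allowed
(c) forbidden — Δm_l = +3 (E1 requires Δm_l = 0, ±1)
(d) allowed
(e) forbidden — Δl = +5 (E1 requires Δl = ±1); Δm_l = +5 (E1 requires Δm_l = 0, ±1)
(f) forbidden — Δl = +0 (E1 requires Δl = ±1)
Total allowed: 2 of 6.

2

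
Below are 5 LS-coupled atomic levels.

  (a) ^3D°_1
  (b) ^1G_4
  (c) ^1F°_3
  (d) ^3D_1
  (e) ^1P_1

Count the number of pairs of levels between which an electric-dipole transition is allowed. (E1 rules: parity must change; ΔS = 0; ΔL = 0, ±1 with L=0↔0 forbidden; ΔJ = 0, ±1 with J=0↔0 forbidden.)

(a)–(b): forbidden (ΔS, ΔL, ΔJ).
(a)–(c): forbidden (parity, ΔS, ΔJ).
(a)–(d): allowed.
(a)–(e): forbidden (ΔS).
(b)–(c): allowed.
(b)–(d): forbidden (parity, ΔS, ΔL, ΔJ).
(b)–(e): forbidden (parity, ΔL, ΔJ).
(c)–(d): forbidden (ΔS, ΔJ).
(c)–(e): forbidden (ΔL, ΔJ).
(d)–(e): forbidden (parity, ΔS).
Allowed pairs: 2 of 10.

2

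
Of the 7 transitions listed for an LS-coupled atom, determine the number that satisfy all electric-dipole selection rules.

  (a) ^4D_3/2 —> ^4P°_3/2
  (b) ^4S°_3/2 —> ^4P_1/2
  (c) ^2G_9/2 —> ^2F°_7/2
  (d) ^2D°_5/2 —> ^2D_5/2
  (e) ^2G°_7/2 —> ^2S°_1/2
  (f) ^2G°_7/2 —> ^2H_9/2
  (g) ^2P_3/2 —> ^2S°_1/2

(a) allowed
(b) allowed
(c) allowed
(d) allowed
(e) forbidden (parity, ΔL, ΔJ fail)
(f) allowed
(g) allowed
Total allowed: 6 of 7.

6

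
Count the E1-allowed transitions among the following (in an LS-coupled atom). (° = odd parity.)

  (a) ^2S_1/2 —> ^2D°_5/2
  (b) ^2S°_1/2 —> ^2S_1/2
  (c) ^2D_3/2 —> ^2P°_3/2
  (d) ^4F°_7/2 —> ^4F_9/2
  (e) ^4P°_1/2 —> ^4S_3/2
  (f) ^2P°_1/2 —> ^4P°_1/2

(a) forbidden (ΔL, ΔJ fail)
(b) forbidden (ΔL fails)
(c) allowed
(d) allowed
(e) allowed
(f) forbidden (parity, ΔS fail)
Total allowed: 3 of 6.

3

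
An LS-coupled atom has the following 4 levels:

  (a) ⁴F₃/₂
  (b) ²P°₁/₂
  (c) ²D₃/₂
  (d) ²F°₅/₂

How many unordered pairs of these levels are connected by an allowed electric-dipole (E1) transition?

2

(a)–(b): forbidden (ΔS, ΔL).
(a)–(c): forbidden (parity, ΔS).
(a)–(d): forbidden (ΔS).
(b)–(c): allowed.
(b)–(d): forbidden (parity, ΔL, ΔJ).
(c)–(d): allowed.
Allowed pairs: 2 of 6.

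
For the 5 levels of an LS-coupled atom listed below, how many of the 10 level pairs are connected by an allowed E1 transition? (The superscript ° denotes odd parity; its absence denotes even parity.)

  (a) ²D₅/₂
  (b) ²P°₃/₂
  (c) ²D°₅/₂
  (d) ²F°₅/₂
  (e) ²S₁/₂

(a)–(b): allowed.
(a)–(c): allowed.
(a)–(d): allowed.
(a)–(e): forbidden (parity, ΔL, ΔJ).
(b)–(c): forbidden (parity).
(b)–(d): forbidden (parity, ΔL).
(b)–(e): allowed.
(c)–(d): forbidden (parity).
(c)–(e): forbidden (ΔL, ΔJ).
(d)–(e): forbidden (ΔL, ΔJ).
Allowed pairs: 4 of 10.

4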